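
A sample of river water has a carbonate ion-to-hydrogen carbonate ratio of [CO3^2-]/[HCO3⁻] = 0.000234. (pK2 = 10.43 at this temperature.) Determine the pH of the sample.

From K2 = [H⁺][CO3^2-]/[HCO3⁻]:  pH = pK2 + log₁₀([CO3^2-]/[HCO3⁻])
log₁₀(0.000234) = -3.631
pH = 10.43 + (-3.631) = 6.80

pH = 6.80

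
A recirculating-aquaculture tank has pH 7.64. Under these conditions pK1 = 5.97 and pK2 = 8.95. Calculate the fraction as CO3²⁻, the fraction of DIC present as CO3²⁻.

α₂ = 0.0458

α₂ = 1 / (1 + [H⁺]/K2 + [H⁺]²/(K1K2)) = 1 / (1 + 10^+1.31 + 10^-0.36)
   = 1 / (1 + 20.417 + 0.43652) = 1/21.854 = 0.04576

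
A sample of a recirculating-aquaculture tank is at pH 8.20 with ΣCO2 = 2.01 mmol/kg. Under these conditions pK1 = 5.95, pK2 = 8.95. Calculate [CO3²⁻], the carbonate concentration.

[CO3²⁻] = 0.302 mmol/kg

α₂ = 1 / (1 + [H⁺]/K2 + [H⁺]²/(K1K2)) = 1 / (1 + 10^+0.75 + 10^-1.50)
   = 1 / (1 + 5.6234 + 0.031623) = 1/6.6550 = 0.1503
[CO3²⁻] = α₂ × DIC = 0.1503 × 2.01 = 0.302 mmol/kg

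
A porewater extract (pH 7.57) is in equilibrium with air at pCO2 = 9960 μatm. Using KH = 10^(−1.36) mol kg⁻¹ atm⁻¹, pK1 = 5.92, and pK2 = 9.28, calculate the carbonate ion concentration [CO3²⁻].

[CO3²⁻] = 0.379 mmol/kg

[CO2*] = KH · pCO2 = 10^(−1.36) × 9960×10^-6 = 4.348×10^-4 mol/kg
α₀ = 1/(1 + K1/[H⁺] + K1K2/[H⁺]²) = 1/(1 + 10^+1.65 + 10^-0.06) = 0.02149
DIC = [CO2*]/α₀ = 4.348×10^-4 / 0.02149 = 20.23 mmol/kg
[CO3²⁻] = α₂·DIC; α₂ = 0.01871, so [CO3²⁻] = 0.01871 × 20.23 = 0.379 mmol/kg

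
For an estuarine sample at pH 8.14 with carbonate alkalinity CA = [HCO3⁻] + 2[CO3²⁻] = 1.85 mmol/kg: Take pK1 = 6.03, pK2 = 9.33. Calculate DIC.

CA = [HCO3⁻] + 2[CO3²⁻] = (α₁ + 2α₂)·DIC
At pH 8.14: [H⁺]/K1 = 10^-2.11 = 0.0077625, K2/[H⁺] = 10^-1.19 = 0.064565
α₁ = 1/(1 + 0.0077625 + 0.064565) = 1/1.0723 = 0.9326; α₂ = α₁·K2/[H⁺] = 0.06021
α₁ + 2α₂ = 1.0530
DIC = CA / (α₁ + 2α₂) = 1.85 / 1.0530 = 1.76 mmol/kg

DIC = 1.76 mmol/kg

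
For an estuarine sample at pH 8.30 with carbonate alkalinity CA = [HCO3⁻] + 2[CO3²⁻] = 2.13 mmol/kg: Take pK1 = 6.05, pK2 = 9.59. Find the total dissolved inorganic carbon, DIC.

CA = [HCO3⁻] + 2[CO3²⁻] = (α₁ + 2α₂)·DIC
At pH 8.30: [H⁺]/K1 = 10^-2.25 = 0.0056234, K2/[H⁺] = 10^-1.29 = 0.051286
α₁ = 1/(1 + 0.0056234 + 0.051286) = 1/1.0569 = 0.9462; α₂ = α₁·K2/[H⁺] = 0.04852
α₁ + 2α₂ = 1.0432
DIC = CA / (α₁ + 2α₂) = 2.13 / 1.0432 = 2.04 mmol/kg

DIC = 2.04 mmol/kg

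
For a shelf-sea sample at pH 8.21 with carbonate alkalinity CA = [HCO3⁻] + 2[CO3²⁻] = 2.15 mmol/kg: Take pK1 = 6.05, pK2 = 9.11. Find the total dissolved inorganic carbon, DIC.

CA = [HCO3⁻] + 2[CO3²⁻] = (α₁ + 2α₂)·DIC
At pH 8.21: [H⁺]/K1 = 10^-2.16 = 0.0069183, K2/[H⁺] = 10^-0.90 = 0.12589
α₁ = 1/(1 + 0.0069183 + 0.12589) = 1/1.1328 = 0.8828; α₂ = α₁·K2/[H⁺] = 0.1111
α₁ + 2α₂ = 1.1050
DIC = CA / (α₁ + 2α₂) = 2.15 / 1.1050 = 1.95 mmol/kg

DIC = 1.95 mmol/kg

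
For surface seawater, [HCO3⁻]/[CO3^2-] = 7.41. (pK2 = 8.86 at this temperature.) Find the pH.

From K2 = [H⁺][CO3^2-]/[HCO3⁻]:  pH = pK2 − log₁₀([HCO3⁻]/[CO3^2-])
log₁₀(7.41) = +0.870
pH = 8.86 − (+0.870) = 7.99

pH = 7.99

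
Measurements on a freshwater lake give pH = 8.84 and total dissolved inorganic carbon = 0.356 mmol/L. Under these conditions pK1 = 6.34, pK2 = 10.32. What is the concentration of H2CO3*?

[CO2*] = 1.09 μmol/L

α₀ = 1 / (1 + K1/[H⁺] + K1K2/[H⁺]²) = 1 / (1 + 10^+2.50 + 10^+1.02)
   = 1 / (1 + 316.23 + 10.471) = 1/327.70 = 0.003052
[CO2*] = α₀ × DIC = 0.003052 × 0.356 = 0.00109 mmol/L = 1.09 μmol/L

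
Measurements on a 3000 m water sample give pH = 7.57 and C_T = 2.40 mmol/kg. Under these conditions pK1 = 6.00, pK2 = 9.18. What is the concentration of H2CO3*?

[CO2*] = 0.0614 mmol/kg

α₀ = 1 / (1 + K1/[H⁺] + K1K2/[H⁺]²) = 1 / (1 + 10^+1.57 + 10^-0.04)
   = 1 / (1 + 37.154 + 0.91201) = 1/39.066 = 0.02560
[CO2*] = α₀ × DIC = 0.02560 × 2.40 = 0.0614 mmol/kg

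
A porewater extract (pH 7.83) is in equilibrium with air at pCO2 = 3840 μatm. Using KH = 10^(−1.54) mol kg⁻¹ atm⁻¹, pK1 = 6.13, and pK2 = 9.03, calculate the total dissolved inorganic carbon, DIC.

[CO2*] = KH · pCO2 = 10^(−1.54) × 3840×10^-6 = 1.107×10^-4 mol/kg
α₀ = 1/(1 + K1/[H⁺] + K1K2/[H⁺]²) = 1/(1 + 10^+1.70 + 10^+0.50) = 0.01842
DIC = [CO2*]/α₀ = 1.107×10^-4 / 0.01842 = 6.01 mmol/kg

DIC = 6.01 mmol/kg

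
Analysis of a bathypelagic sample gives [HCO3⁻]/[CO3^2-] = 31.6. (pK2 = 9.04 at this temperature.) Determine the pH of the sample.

pH = 7.54

From K2 = [H⁺][CO3^2-]/[HCO3⁻]:  pH = pK2 − log₁₀([HCO3⁻]/[CO3^2-])
log₁₀(31.6) = +1.500
pH = 9.04 − (+1.500) = 7.54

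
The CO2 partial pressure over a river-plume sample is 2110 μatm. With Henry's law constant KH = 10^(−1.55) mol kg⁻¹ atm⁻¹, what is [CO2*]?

[CO2*] = 59.5 μmol/kg

KH = 10^(−1.55) = 2.818×10^-2 mol kg⁻¹ atm⁻¹
[CO2*] = KH · pCO2 = 2.818×10^-2 × 2110×10^-6 atm = 5.95×10^-5 mol/kg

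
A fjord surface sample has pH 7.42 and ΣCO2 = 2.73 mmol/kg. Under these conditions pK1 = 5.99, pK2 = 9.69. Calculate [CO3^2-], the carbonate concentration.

[CO3²⁻] = 14.1 μmol/kg

α₂ = 1 / (1 + [H⁺]/K2 + [H⁺]²/(K1K2)) = 1 / (1 + 10^+2.27 + 10^+0.84)
   = 1 / (1 + 186.21 + 6.9183) = 1/194.13 = 0.005151
[CO3²⁻] = α₂ × DIC = 0.005151 × 2.73 = 0.0141 mmol/kg = 14.1 μmol/kg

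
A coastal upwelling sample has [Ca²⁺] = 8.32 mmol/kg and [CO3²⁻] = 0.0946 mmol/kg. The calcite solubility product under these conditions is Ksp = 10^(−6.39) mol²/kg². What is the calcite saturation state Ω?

Ω = 1.93

Ksp = 10^(−6.39) = 4.074×10^-7
Ω = [Ca²⁺][CO3²⁻]/Ksp = (8.32×10^-3)(0.0946×10^-3) / 4.074×10^-7 = 1.93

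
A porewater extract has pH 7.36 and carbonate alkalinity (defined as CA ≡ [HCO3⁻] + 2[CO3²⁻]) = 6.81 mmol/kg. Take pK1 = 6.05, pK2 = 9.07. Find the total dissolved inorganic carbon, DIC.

CA = [HCO3⁻] + 2[CO3²⁻] = (α₁ + 2α₂)·DIC
At pH 7.36: [H⁺]/K1 = 10^-1.31 = 0.048978, K2/[H⁺] = 10^-1.71 = 0.019498
α₁ = 1/(1 + 0.048978 + 0.019498) = 1/1.0685 = 0.9359; α₂ = α₁·K2/[H⁺] = 0.01825
α₁ + 2α₂ = 0.9724
DIC = CA / (α₁ + 2α₂) = 6.81 / 0.9724 = 7.00 mmol/kg

DIC = 7.00 mmol/kg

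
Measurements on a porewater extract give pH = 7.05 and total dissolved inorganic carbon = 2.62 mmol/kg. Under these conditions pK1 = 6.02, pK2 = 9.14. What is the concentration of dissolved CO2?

[CO2*] = 0.222 mmol/kg

α₀ = 1 / (1 + K1/[H⁺] + K1K2/[H⁺]²) = 1 / (1 + 10^+1.03 + 10^-1.06)
   = 1 / (1 + 10.715 + 0.087096) = 1/11.802 = 0.08473
[CO2*] = α₀ × DIC = 0.08473 × 2.62 = 0.222 mmol/kg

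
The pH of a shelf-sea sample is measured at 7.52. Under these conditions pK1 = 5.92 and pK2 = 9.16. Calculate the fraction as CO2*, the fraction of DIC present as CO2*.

α₀ = 1 / (1 + K1/[H⁺] + K1K2/[H⁺]²) = 1 / (1 + 10^+1.60 + 10^-0.04)
   = 1 / (1 + 39.811 + 0.91201) = 1/41.723 = 0.02397

α₀ = 0.0240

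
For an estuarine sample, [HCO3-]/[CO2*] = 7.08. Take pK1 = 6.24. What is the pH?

pH = 7.09

From K1 = [H⁺][HCO3-]/[CO2*]:  pH = pK1 + log₁₀([HCO3-]/[CO2*])
log₁₀(7.08) = +0.850
pH = 6.24 + (+0.850) = 7.09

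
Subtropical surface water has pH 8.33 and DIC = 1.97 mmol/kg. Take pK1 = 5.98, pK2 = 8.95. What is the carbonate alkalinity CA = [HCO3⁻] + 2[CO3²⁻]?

CA = 2.34 mmol/kg

CA = [HCO3⁻] + 2[CO3²⁻] = (α₁ + 2α₂)·DIC
At pH 8.33: [H⁺]/K1 = 10^-2.35 = 0.0044668, K2/[H⁺] = 10^-0.62 = 0.23988
α₁ = 1/(1 + 0.0044668 + 0.23988) = 1/1.2444 = 0.8036; α₂ = α₁·K2/[H⁺] = 0.1928
α₁ + 2α₂ = 1.1892
CA = 1.1892 × 1.97 = 2.34 mmol/kg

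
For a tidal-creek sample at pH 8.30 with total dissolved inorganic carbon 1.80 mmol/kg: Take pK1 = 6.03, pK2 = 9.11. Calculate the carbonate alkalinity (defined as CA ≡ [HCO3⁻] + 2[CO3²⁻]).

CA = 2.03 mmol/kg

CA = [HCO3⁻] + 2[CO3²⁻] = (α₁ + 2α₂)·DIC
At pH 8.30: [H⁺]/K1 = 10^-2.27 = 0.0053703, K2/[H⁺] = 10^-0.81 = 0.15488
α₁ = 1/(1 + 0.0053703 + 0.15488) = 1/1.1603 = 0.8619; α₂ = α₁·K2/[H⁺] = 0.1335
α₁ + 2α₂ = 1.1289
CA = 1.1289 × 1.80 = 2.03 mmol/kg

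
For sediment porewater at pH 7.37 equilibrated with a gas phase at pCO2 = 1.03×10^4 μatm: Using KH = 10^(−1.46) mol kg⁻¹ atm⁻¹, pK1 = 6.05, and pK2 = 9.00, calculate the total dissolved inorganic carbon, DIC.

[CO2*] = KH · pCO2 = 10^(−1.46) × 1.03×10^4×10^-6 = 3.571×10^-4 mol/kg
α₀ = 1/(1 + K1/[H⁺] + K1K2/[H⁺]²) = 1/(1 + 10^+1.32 + 10^-0.31) = 0.04468
DIC = [CO2*]/α₀ = 3.571×10^-4 / 0.04468 = 7.99 mmol/kg

DIC = 7.99 mmol/kg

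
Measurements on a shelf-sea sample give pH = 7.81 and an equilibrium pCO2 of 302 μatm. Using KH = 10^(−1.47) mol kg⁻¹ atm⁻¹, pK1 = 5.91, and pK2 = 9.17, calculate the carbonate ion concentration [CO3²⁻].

[CO3²⁻] = 0.0355 mmol/kg

[CO2*] = KH · pCO2 = 10^(−1.47) × 302×10^-6 = 1.023×10^-5 mol/kg
α₀ = 1/(1 + K1/[H⁺] + K1K2/[H⁺]²) = 1/(1 + 10^+1.90 + 10^+0.54) = 0.01192
DIC = [CO2*]/α₀ = 1.023×10^-5 / 0.01192 = 0.8586 mmol/kg
[CO3²⁻] = α₂·DIC; α₂ = 0.04133, so [CO3²⁻] = 0.04133 × 0.8586 = 0.0355 mmol/kg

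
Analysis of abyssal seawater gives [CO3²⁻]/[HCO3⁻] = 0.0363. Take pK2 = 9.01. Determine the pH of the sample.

pH = 7.57

From K2 = [H⁺][CO3²⁻]/[HCO3⁻]:  pH = pK2 + log₁₀([CO3²⁻]/[HCO3⁻])
log₁₀(0.0363) = -1.440
pH = 9.01 + (-1.440) = 7.57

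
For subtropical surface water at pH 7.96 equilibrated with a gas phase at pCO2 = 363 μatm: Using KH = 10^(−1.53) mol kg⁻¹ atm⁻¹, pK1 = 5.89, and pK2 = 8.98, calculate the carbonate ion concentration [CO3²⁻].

[CO3²⁻] = 0.120 mmol/kg

[CO2*] = KH · pCO2 = 10^(−1.53) × 363×10^-6 = 1.071×10^-5 mol/kg
α₀ = 1/(1 + K1/[H⁺] + K1K2/[H⁺]²) = 1/(1 + 10^+2.07 + 10^+1.05) = 0.007710
DIC = [CO2*]/α₀ = 1.071×10^-5 / 0.007710 = 1.390 mmol/kg
[CO3²⁻] = α₂·DIC; α₂ = 0.08650, so [CO3²⁻] = 0.08650 × 1.390 = 0.120 mmol/kg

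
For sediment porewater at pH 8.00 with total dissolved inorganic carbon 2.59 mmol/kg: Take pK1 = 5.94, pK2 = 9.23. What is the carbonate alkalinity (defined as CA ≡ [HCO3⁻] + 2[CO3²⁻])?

CA = [HCO3⁻] + 2[CO3²⁻] = (α₁ + 2α₂)·DIC
At pH 8.00: [H⁺]/K1 = 10^-2.06 = 0.0087096, K2/[H⁺] = 10^-1.23 = 0.058884
α₁ = 1/(1 + 0.0087096 + 0.058884) = 1/1.0676 = 0.9367; α₂ = α₁·K2/[H⁺] = 0.05516
α₁ + 2α₂ = 1.0470
CA = 1.0470 × 2.59 = 2.71 mmol/kg

CA = 2.71 mmol/kg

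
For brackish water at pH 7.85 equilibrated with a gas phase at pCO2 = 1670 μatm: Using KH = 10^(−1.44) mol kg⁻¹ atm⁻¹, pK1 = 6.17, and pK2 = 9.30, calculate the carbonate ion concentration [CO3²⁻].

[CO2*] = KH · pCO2 = 10^(−1.44) × 1670×10^-6 = 6.063×10^-5 mol/kg
α₀ = 1/(1 + K1/[H⁺] + K1K2/[H⁺]²) = 1/(1 + 10^+1.68 + 10^+0.23) = 0.01978
DIC = [CO2*]/α₀ = 6.063×10^-5 / 0.01978 = 3.066 mmol/kg
[CO3²⁻] = α₂·DIC; α₂ = 0.03359, so [CO3²⁻] = 0.03359 × 3.066 = 0.103 mmol/kg

[CO3²⁻] = 0.103 mmol/kg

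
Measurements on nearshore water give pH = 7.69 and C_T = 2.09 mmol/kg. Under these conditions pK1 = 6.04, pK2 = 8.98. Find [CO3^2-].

[CO3²⁻] = 0.0998 mmol/kg

α₂ = 1 / (1 + [H⁺]/K2 + [H⁺]²/(K1K2)) = 1 / (1 + 10^+1.29 + 10^-0.36)
   = 1 / (1 + 19.498 + 0.43652) = 1/20.935 = 0.04777
[CO3²⁻] = α₂ × DIC = 0.04777 × 2.09 = 0.0998 mmol/kg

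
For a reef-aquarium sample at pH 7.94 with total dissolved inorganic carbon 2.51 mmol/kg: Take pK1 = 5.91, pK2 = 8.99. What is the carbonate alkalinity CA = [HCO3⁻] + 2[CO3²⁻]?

CA = 2.69 mmol/kg

CA = [HCO3⁻] + 2[CO3²⁻] = (α₁ + 2α₂)·DIC
At pH 7.94: [H⁺]/K1 = 10^-2.03 = 0.0093325, K2/[H⁺] = 10^-1.05 = 0.089125
α₁ = 1/(1 + 0.0093325 + 0.089125) = 1/1.0985 = 0.9104; α₂ = α₁·K2/[H⁺] = 0.08114
α₁ + 2α₂ = 1.0726
CA = 1.0726 × 2.51 = 2.69 mmol/kg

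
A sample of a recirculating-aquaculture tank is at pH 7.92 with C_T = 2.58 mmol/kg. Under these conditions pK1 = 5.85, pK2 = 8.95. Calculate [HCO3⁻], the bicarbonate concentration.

α₁ = 1 / (1 + [H⁺]/K1 + K2/[H⁺]) = 1 / (1 + 10^-2.07 + 10^-1.03)
   = 1 / (1 + 0.0085114 + 0.093325) = 1/1.1018 = 0.9076
[HCO3⁻] = α₁ × DIC = 0.9076 × 2.58 = 2.34 mmol/kg

[HCO3⁻] = 2.34 mmol/kg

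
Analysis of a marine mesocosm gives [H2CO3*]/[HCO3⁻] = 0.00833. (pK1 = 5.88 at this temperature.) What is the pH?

pH = 7.96

From K1 = [H⁺][HCO3⁻]/[H2CO3*]:  pH = pK1 − log₁₀([H2CO3*]/[HCO3⁻])
log₁₀(0.00833) = -2.079
pH = 5.88 − (-2.079) = 7.96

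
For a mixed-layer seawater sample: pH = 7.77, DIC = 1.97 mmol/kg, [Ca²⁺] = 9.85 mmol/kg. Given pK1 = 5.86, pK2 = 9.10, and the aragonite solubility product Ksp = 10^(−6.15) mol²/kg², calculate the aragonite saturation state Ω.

α₂ = 1 / (1 + [H⁺]/K2 + [H⁺]²/(K1K2)) = 1 / (1 + 10^+1.33 + 10^-0.58)
   = 1 / (1 + 21.380 + 0.26303) = 1/22.643 = 0.04416
[CO3²⁻] = α₂ × DIC = 0.04416 × 1.97 = 0.08700 mmol/kg
Ksp = 10^(−6.15) = 7.079×10^-7
Ω = [Ca²⁺][CO3²⁻]/Ksp = (9.85×10^-3)(8.700×10^-5) / 7.079×10^-7 = 1.21

Ω = 1.21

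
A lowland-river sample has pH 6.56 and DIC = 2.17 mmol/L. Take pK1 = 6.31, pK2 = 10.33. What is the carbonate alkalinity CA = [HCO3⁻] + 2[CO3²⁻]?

CA = 1.39 mmol/L

CA = [HCO3⁻] + 2[CO3²⁻] = (α₁ + 2α₂)·DIC
At pH 6.56: [H⁺]/K1 = 10^-0.25 = 0.56234, K2/[H⁺] = 10^-3.77 = 0.00016982
α₁ = 1/(1 + 0.56234 + 0.00016982) = 1/1.5625 = 0.6400; α₂ = α₁·K2/[H⁺] = 0.0001087
α₁ + 2α₂ = 0.6402
CA = 0.6402 × 2.17 = 1.39 mmol/L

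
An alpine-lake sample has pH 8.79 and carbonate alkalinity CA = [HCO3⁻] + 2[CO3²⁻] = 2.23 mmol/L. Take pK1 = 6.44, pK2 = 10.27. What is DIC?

CA = [HCO3⁻] + 2[CO3²⁻] = (α₁ + 2α₂)·DIC
At pH 8.79: [H⁺]/K1 = 10^-2.35 = 0.0044668, K2/[H⁺] = 10^-1.48 = 0.033113
α₁ = 1/(1 + 0.0044668 + 0.033113) = 1/1.0376 = 0.9638; α₂ = α₁·K2/[H⁺] = 0.03191
α₁ + 2α₂ = 1.0276
DIC = CA / (α₁ + 2α₂) = 2.23 / 1.0276 = 2.17 mmol/L

DIC = 2.17 mmol/L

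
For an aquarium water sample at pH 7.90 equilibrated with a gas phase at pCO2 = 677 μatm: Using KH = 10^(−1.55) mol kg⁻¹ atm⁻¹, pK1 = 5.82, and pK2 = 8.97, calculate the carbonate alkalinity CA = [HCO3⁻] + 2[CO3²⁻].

CA = 2.68 mmol/kg

[CO2*] = KH · pCO2 = 10^(−1.55) × 677×10^-6 = 1.908×10^-5 mol/kg
α₀ = 1/(1 + K1/[H⁺] + K1K2/[H⁺]²) = 1/(1 + 10^+2.08 + 10^+1.01) = 0.007607
DIC = [CO2*]/α₀ = 1.908×10^-5 / 0.007607 = 2.508 mmol/kg
CA = (α₁ + 2α₂)·DIC = (0.9146 + 2×0.07784) × 2.508 = 2.68 mmol/kg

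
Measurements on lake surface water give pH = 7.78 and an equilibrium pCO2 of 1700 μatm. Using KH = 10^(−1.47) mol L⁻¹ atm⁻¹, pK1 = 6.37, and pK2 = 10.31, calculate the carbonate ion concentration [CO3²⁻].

[CO3²⁻] = 4.37 μmol/L

[CO2*] = KH · pCO2 = 10^(−1.47) × 1700×10^-6 = 5.760×10^-5 mol/L
α₀ = 1/(1 + K1/[H⁺] + K1K2/[H⁺]²) = 1/(1 + 10^+1.41 + 10^-1.12) = 0.03734
DIC = [CO2*]/α₀ = 5.760×10^-5 / 0.03734 = 1.543 mmol/L
[CO3²⁻] = α₂·DIC; α₂ = 0.002833, so [CO3²⁻] = 0.002833 × 1.543 = 0.00437 mmol/L = 4.37 μmol/L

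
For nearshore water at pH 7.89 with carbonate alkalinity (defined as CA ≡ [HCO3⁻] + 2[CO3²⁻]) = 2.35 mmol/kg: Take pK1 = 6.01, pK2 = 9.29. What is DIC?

CA = [HCO3⁻] + 2[CO3²⁻] = (α₁ + 2α₂)·DIC
At pH 7.89: [H⁺]/K1 = 10^-1.88 = 0.013183, K2/[H⁺] = 10^-1.40 = 0.039811
α₁ = 1/(1 + 0.013183 + 0.039811) = 1/1.0530 = 0.9497; α₂ = α₁·K2/[H⁺] = 0.03781
α₁ + 2α₂ = 1.0253
DIC = CA / (α₁ + 2α₂) = 2.35 / 1.0253 = 2.29 mmol/kg

DIC = 2.29 mmol/kg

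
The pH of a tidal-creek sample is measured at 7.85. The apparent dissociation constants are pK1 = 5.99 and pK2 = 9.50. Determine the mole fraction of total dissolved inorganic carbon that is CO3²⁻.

α₂ = 0.0216

α₂ = 1 / (1 + [H⁺]/K2 + [H⁺]²/(K1K2)) = 1 / (1 + 10^+1.65 + 10^-0.21)
   = 1 / (1 + 44.668 + 0.61660) = 1/46.285 = 0.02161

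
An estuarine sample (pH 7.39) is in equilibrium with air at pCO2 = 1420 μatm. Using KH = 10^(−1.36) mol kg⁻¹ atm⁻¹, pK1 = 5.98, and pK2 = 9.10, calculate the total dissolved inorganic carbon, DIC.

DIC = 1.69 mmol/kg

[CO2*] = KH · pCO2 = 10^(−1.36) × 1420×10^-6 = 6.199×10^-5 mol/kg
α₀ = 1/(1 + K1/[H⁺] + K1K2/[H⁺]²) = 1/(1 + 10^+1.41 + 10^-0.30) = 0.03676
DIC = [CO2*]/α₀ = 6.199×10^-5 / 0.03676 = 1.69 mmol/kg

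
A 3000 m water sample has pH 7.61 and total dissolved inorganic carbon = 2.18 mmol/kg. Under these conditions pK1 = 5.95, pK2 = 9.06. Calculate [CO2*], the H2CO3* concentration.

α₀ = 1 / (1 + K1/[H⁺] + K1K2/[H⁺]²) = 1 / (1 + 10^+1.66 + 10^+0.21)
   = 1 / (1 + 45.709 + 1.6218) = 1/48.331 = 0.02069
[CO2*] = α₀ × DIC = 0.02069 × 2.18 = 0.0451 mmol/kg

[CO2*] = 0.0451 mmol/kg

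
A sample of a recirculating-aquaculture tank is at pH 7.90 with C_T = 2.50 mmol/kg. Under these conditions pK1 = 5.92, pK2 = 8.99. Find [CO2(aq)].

[CO2*] = 0.0240 mmol/kg

α₀ = 1 / (1 + K1/[H⁺] + K1K2/[H⁺]²) = 1 / (1 + 10^+1.98 + 10^+0.89)
   = 1 / (1 + 95.499 + 7.7625) = 1/104.26 = 0.009591
[CO2*] = α₀ × DIC = 0.009591 × 2.50 = 0.0240 mmol/kg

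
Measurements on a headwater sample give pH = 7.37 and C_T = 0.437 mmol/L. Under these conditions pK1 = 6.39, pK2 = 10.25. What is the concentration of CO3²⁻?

α₂ = 1 / (1 + [H⁺]/K2 + [H⁺]²/(K1K2)) = 1 / (1 + 10^+2.88 + 10^+1.90)
   = 1 / (1 + 758.58 + 79.433) = 1/839.01 = 0.001192
[CO3²⁻] = α₂ × DIC = 0.001192 × 0.437 = 0.000521 mmol/L = 0.521 μmol/L

[CO3²⁻] = 0.521 μmol/L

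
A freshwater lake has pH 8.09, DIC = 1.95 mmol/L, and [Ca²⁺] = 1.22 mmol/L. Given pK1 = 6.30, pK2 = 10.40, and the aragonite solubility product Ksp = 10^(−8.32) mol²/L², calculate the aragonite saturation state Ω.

α₂ = 1 / (1 + [H⁺]/K2 + [H⁺]²/(K1K2)) = 1 / (1 + 10^+2.31 + 10^+0.52)
   = 1 / (1 + 204.17 + 3.3113) = 1/208.49 = 0.004797
[CO3²⁻] = α₂ × DIC = 0.004797 × 1.95 = 0.009353 mmol/L = 9.353 μmol/L
Ksp = 10^(−8.32) = 4.786×10^-9
Ω = [Ca²⁺][CO3²⁻]/Ksp = (1.22×10^-3)(9.353×10^-6) / 4.786×10^-9 = 2.38

Ω = 2.38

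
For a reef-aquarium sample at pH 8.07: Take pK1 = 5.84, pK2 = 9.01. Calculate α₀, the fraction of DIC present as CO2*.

α₀ = 1 / (1 + K1/[H⁺] + K1K2/[H⁺]²) = 1 / (1 + 10^+2.23 + 10^+1.29)
   = 1 / (1 + 169.82 + 19.498) = 1/190.32 = 0.005254

α₀ = 0.00525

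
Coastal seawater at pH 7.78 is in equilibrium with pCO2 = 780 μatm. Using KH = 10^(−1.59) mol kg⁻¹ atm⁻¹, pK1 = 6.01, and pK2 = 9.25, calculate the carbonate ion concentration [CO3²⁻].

[CO3²⁻] = 0.0400 mmol/kg

[CO2*] = KH · pCO2 = 10^(−1.59) × 780×10^-6 = 2.005×10^-5 mol/kg
α₀ = 1/(1 + K1/[H⁺] + K1K2/[H⁺]²) = 1/(1 + 10^+1.77 + 10^+0.30) = 0.01616
DIC = [CO2*]/α₀ = 2.005×10^-5 / 0.01616 = 1.241 mmol/kg
[CO3²⁻] = α₂·DIC; α₂ = 0.03224, so [CO3²⁻] = 0.03224 × 1.241 = 0.0400 mmol/kg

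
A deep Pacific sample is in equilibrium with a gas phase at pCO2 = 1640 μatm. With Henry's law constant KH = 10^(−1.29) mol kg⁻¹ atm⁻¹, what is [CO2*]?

[CO2*] = 84.1 μmol/kg

KH = 10^(−1.29) = 5.129×10^-2 mol kg⁻¹ atm⁻¹
[CO2*] = KH · pCO2 = 5.129×10^-2 × 1640×10^-6 atm = 8.41×10^-5 mol/kg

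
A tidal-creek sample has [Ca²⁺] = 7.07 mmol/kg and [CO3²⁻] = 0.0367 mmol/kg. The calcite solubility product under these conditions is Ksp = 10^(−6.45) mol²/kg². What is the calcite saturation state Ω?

Ksp = 10^(−6.45) = 3.548×10^-7
Ω = [Ca²⁺][CO3²⁻]/Ksp = (7.07×10^-3)(0.0367×10^-3) / 3.548×10^-7 = 0.731

Ω = 0.731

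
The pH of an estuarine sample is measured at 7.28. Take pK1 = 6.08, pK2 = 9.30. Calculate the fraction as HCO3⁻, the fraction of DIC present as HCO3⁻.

α₁ = 1 / (1 + [H⁺]/K1 + K2/[H⁺]) = 1 / (1 + 10^-1.20 + 10^-2.02)
   = 1 / (1 + 0.063096 + 0.0095499) = 1/1.0726 = 0.9323

α₁ = 0.932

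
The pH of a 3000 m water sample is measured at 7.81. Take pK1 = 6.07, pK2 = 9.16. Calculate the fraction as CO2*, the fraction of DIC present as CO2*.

α₀ = 1 / (1 + K1/[H⁺] + K1K2/[H⁺]²) = 1 / (1 + 10^+1.74 + 10^+0.39)
   = 1 / (1 + 54.954 + 2.4547) = 1/58.409 = 0.01712

α₀ = 0.0171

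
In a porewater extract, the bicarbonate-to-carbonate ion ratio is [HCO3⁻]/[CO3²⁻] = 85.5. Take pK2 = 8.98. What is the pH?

From K2 = [H⁺][CO3²⁻]/[HCO3⁻]:  pH = pK2 − log₁₀([HCO3⁻]/[CO3²⁻])
log₁₀(85.5) = +1.932
pH = 8.98 − (+1.932) = 7.05

pH = 7.05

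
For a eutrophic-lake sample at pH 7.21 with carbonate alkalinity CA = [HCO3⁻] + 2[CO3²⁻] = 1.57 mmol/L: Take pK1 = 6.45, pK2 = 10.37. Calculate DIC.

DIC = 1.84 mmol/L

CA = [HCO3⁻] + 2[CO3²⁻] = (α₁ + 2α₂)·DIC
At pH 7.21: [H⁺]/K1 = 10^-0.76 = 0.17378, K2/[H⁺] = 10^-3.16 = 0.00069183
α₁ = 1/(1 + 0.17378 + 0.00069183) = 1/1.1745 = 0.8514; α₂ = α₁·K2/[H⁺] = 0.0005891
α₁ + 2α₂ = 0.8526
DIC = CA / (α₁ + 2α₂) = 1.57 / 0.8526 = 1.84 mmol/L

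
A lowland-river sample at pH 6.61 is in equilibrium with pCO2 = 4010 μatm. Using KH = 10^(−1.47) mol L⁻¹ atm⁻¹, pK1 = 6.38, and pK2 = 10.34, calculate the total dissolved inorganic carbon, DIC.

DIC = 0.367 mmol/L

[CO2*] = KH · pCO2 = 10^(−1.47) × 4010×10^-6 = 1.359×10^-4 mol/L
α₀ = 1/(1 + K1/[H⁺] + K1K2/[H⁺]²) = 1/(1 + 10^+0.23 + 10^-3.50) = 0.3706
DIC = [CO2*]/α₀ = 1.359×10^-4 / 0.3706 = 0.367 mmol/L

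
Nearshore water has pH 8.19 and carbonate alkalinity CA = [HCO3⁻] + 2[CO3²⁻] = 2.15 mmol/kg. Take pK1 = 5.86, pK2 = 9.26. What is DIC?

DIC = 2.00 mmol/kg

CA = [HCO3⁻] + 2[CO3²⁻] = (α₁ + 2α₂)·DIC
At pH 8.19: [H⁺]/K1 = 10^-2.33 = 0.0046774, K2/[H⁺] = 10^-1.07 = 0.085114
α₁ = 1/(1 + 0.0046774 + 0.085114) = 1/1.0898 = 0.9176; α₂ = α₁·K2/[H⁺] = 0.07810
α₁ + 2α₂ = 1.0738
DIC = CA / (α₁ + 2α₂) = 2.15 / 1.0738 = 2.00 mmol/kg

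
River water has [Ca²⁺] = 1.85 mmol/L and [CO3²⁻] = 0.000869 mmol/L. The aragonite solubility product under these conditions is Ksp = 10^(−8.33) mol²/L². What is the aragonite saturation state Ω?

Ksp = 10^(−8.33) = 4.677×10^-9
Ω = [Ca²⁺][CO3²⁻]/Ksp = (1.85×10^-3)(0.000869×10^-3) / 4.677×10^-9 = 0.344

Ω = 0.344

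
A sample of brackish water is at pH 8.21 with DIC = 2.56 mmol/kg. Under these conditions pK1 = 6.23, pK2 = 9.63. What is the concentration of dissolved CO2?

[CO2*] = 0.0256 mmol/kg

α₀ = 1 / (1 + K1/[H⁺] + K1K2/[H⁺]²) = 1 / (1 + 10^+1.98 + 10^+0.56)
   = 1 / (1 + 95.499 + 3.6308) = 1/100.13 = 0.009987
[CO2*] = α₀ × DIC = 0.009987 × 2.56 = 0.0256 mmol/kg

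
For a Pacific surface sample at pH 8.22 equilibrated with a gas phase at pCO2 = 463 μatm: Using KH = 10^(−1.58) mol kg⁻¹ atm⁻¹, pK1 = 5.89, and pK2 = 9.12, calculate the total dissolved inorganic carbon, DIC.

[CO2*] = KH · pCO2 = 10^(−1.58) × 463×10^-6 = 1.218×10^-5 mol/kg
α₀ = 1/(1 + K1/[H⁺] + K1K2/[H⁺]²) = 1/(1 + 10^+2.33 + 10^+1.43) = 0.004137
DIC = [CO2*]/α₀ = 1.218×10^-5 / 0.004137 = 2.94 mmol/kg

DIC = 2.94 mmol/kg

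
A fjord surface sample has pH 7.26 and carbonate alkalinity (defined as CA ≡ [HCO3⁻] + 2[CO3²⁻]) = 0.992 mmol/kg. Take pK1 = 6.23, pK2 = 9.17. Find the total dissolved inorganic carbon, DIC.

DIC = 1.07 mmol/kg

CA = [HCO3⁻] + 2[CO3²⁻] = (α₁ + 2α₂)·DIC
At pH 7.26: [H⁺]/K1 = 10^-1.03 = 0.093325, K2/[H⁺] = 10^-1.91 = 0.012303
α₁ = 1/(1 + 0.093325 + 0.012303) = 1/1.1056 = 0.9045; α₂ = α₁·K2/[H⁺] = 0.01113
α₁ + 2α₂ = 0.9267
DIC = CA / (α₁ + 2α₂) = 0.992 / 0.9267 = 1.07 mmol/kg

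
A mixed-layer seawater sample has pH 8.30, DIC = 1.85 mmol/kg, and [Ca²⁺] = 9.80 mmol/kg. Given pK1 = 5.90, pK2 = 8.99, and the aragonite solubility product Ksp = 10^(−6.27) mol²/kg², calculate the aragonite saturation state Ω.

Ω = 5.71

α₂ = 1 / (1 + [H⁺]/K2 + [H⁺]²/(K1K2)) = 1 / (1 + 10^+0.69 + 10^-1.71)
   = 1 / (1 + 4.8978 + 0.019498) = 1/5.9173 = 0.1690
[CO3²⁻] = α₂ × DIC = 0.1690 × 1.85 = 0.3126 mmol/kg
Ksp = 10^(−6.27) = 5.370×10^-7
Ω = [Ca²⁺][CO3²⁻]/Ksp = (9.80×10^-3)(3.126×10^-4) / 5.370×10^-7 = 5.71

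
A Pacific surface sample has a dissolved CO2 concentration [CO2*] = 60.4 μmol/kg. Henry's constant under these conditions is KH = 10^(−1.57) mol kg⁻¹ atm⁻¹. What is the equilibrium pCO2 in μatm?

pCO2 = 2240 μatm

KH = 10^(−1.57) = 2.692×10^-2 mol kg⁻¹ atm⁻¹
pCO2 = [CO2*]/KH = 60.4×10^-6 / 2.692×10^-2 = 2.24×10^-3 atm = 2240 μatm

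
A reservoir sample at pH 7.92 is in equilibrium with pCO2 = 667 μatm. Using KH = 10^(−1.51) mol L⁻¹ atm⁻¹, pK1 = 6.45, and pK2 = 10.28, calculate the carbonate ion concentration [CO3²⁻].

[CO2*] = KH · pCO2 = 10^(−1.51) × 667×10^-6 = 2.061×10^-5 mol/L
α₀ = 1/(1 + K1/[H⁺] + K1K2/[H⁺]²) = 1/(1 + 10^+1.47 + 10^-0.89) = 0.03264
DIC = [CO2*]/α₀ = 2.061×10^-5 / 0.03264 = 0.6316 mmol/L
[CO3²⁻] = α₂·DIC; α₂ = 0.004204, so [CO3²⁻] = 0.004204 × 0.6316 = 0.00266 mmol/L = 2.66 μmol/L

[CO3²⁻] = 2.66 μmol/L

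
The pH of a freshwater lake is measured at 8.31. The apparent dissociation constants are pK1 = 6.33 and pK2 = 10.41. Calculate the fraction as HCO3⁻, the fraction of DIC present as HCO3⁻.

α₁ = 0.982

α₁ = 1 / (1 + [H⁺]/K1 + K2/[H⁺]) = 1 / (1 + 10^-1.98 + 10^-2.10)
   = 1 / (1 + 0.010471 + 0.0079433) = 1/1.0184 = 0.9819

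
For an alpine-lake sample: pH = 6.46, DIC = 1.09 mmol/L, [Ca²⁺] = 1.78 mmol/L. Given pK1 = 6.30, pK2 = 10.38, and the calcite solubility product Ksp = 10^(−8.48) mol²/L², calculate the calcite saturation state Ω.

α₂ = 1 / (1 + [H⁺]/K2 + [H⁺]²/(K1K2)) = 1 / (1 + 10^+3.92 + 10^+3.76)
   = 1 / (1 + 8317.6 + 5754.4) = 1/1.4073×10^4 = 7.106×10^-5
[CO3²⁻] = α₂ × DIC = 7.106×10^-5 × 1.09 = 7.745×10^-5 mmol/L = 0.07745 μmol/L
Ksp = 10^(−8.48) = 3.311×10^-9
Ω = [Ca²⁺][CO3²⁻]/Ksp = (1.78×10^-3)(7.745×10^-8) / 3.311×10^-9 = 0.0416

Ω = 0.0416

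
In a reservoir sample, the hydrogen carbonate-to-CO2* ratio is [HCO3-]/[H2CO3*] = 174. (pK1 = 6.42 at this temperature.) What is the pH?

From K1 = [H⁺][HCO3-]/[H2CO3*]:  pH = pK1 + log₁₀([HCO3-]/[H2CO3*])
log₁₀(174) = +2.241
pH = 6.42 + (+2.241) = 8.66

pH = 8.66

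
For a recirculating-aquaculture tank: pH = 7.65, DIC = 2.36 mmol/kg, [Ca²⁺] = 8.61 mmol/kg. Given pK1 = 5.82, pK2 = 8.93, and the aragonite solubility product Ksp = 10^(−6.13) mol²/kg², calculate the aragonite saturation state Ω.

α₂ = 1 / (1 + [H⁺]/K2 + [H⁺]²/(K1K2)) = 1 / (1 + 10^+1.28 + 10^-0.55)
   = 1 / (1 + 19.055 + 0.28184) = 1/20.336 = 0.04917
[CO3²⁻] = α₂ × DIC = 0.04917 × 2.36 = 0.1160 mmol/kg
Ksp = 10^(−6.13) = 7.413×10^-7
Ω = [Ca²⁺][CO3²⁻]/Ksp = (8.61×10^-3)(1.160×10^-4) / 7.413×10^-7 = 1.35

Ω = 1.35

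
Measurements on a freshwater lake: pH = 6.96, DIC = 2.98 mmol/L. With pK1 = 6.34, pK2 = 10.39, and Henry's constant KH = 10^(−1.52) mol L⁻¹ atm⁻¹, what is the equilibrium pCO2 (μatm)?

pCO2 = 1.91×10^4 μatm

α₀ = 1 / (1 + K1/[H⁺] + K1K2/[H⁺]²) = 1 / (1 + 10^+0.62 + 10^-2.81)
   = 1 / (1 + 4.1687 + 0.0015488) = 1/5.1702 = 0.1934
[CO2*] = α₀ × DIC = 0.1934 × 2.98 = 0.5764 mmol/L
pCO2 = [CO2*]/KH = 5.764×10^-4 / 3.020×10^-2 = 1.91×10^4 μatm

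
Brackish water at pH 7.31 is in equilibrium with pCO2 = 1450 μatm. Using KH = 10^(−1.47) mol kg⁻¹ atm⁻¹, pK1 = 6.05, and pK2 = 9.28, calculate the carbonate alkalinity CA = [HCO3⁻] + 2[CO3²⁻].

[CO2*] = KH · pCO2 = 10^(−1.47) × 1450×10^-6 = 4.913×10^-5 mol/kg
α₀ = 1/(1 + K1/[H⁺] + K1K2/[H⁺]²) = 1/(1 + 10^+1.26 + 10^-0.71) = 0.05157
DIC = [CO2*]/α₀ = 4.913×10^-5 / 0.05157 = 0.9528 mmol/kg
CA = (α₁ + 2α₂)·DIC = (0.9384 + 2×0.01005) × 0.9528 = 0.913 mmol/kg

CA = 0.913 mmol/kg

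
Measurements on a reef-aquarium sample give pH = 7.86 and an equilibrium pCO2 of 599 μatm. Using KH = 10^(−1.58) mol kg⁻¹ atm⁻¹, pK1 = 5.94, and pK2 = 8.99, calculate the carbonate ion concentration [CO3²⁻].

[CO2*] = KH · pCO2 = 10^(−1.58) × 599×10^-6 = 1.576×10^-5 mol/kg
α₀ = 1/(1 + K1/[H⁺] + K1K2/[H⁺]²) = 1/(1 + 10^+1.92 + 10^+0.79) = 0.01107
DIC = [CO2*]/α₀ = 1.576×10^-5 / 0.01107 = 1.423 mmol/kg
[CO3²⁻] = α₂·DIC; α₂ = 0.06825, so [CO3²⁻] = 0.06825 × 1.423 = 0.0971 mmol/kg

[CO3²⁻] = 0.0971 mmol/kg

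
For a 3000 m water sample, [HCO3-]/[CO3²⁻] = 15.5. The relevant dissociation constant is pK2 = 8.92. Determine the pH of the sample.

pH = 7.73

From K2 = [H⁺][CO3²⁻]/[HCO3-]:  pH = pK2 − log₁₀([HCO3-]/[CO3²⁻])
log₁₀(15.5) = +1.190
pH = 8.92 − (+1.190) = 7.73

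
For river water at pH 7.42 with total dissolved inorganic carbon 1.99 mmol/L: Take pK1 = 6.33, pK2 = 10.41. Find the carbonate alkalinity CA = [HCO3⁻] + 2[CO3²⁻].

CA = 1.84 mmol/L

CA = [HCO3⁻] + 2[CO3²⁻] = (α₁ + 2α₂)·DIC
At pH 7.42: [H⁺]/K1 = 10^-1.09 = 0.081283, K2/[H⁺] = 10^-2.99 = 0.0010233
α₁ = 1/(1 + 0.081283 + 0.0010233) = 1/1.0823 = 0.9240; α₂ = α₁·K2/[H⁺] = 0.0009455
α₁ + 2α₂ = 0.9258
CA = 0.9258 × 1.99 = 1.84 mmol/L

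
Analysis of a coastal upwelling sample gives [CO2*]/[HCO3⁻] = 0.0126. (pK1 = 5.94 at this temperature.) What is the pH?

From K1 = [H⁺][HCO3⁻]/[CO2*]:  pH = pK1 − log₁₀([CO2*]/[HCO3⁻])
log₁₀(0.0126) = -1.900
pH = 5.94 − (-1.900) = 7.84

pH = 7.84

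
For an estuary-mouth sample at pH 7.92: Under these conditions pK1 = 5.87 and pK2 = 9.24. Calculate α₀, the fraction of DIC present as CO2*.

α₀ = 0.00843

α₀ = 1 / (1 + K1/[H⁺] + K1K2/[H⁺]²) = 1 / (1 + 10^+2.05 + 10^+0.73)
   = 1 / (1 + 112.20 + 5.3703) = 1/118.57 = 0.008434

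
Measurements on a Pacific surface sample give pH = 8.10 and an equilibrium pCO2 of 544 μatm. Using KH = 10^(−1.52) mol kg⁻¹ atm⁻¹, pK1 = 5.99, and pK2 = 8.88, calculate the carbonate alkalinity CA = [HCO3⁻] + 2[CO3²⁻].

CA = 2.82 mmol/kg

[CO2*] = KH · pCO2 = 10^(−1.52) × 544×10^-6 = 1.643×10^-5 mol/kg
α₀ = 1/(1 + K1/[H⁺] + K1K2/[H⁺]²) = 1/(1 + 10^+2.11 + 10^+1.33) = 0.006614
DIC = [CO2*]/α₀ = 1.643×10^-5 / 0.006614 = 2.484 mmol/kg
CA = (α₁ + 2α₂)·DIC = (0.8520 + 2×0.1414) × 2.484 = 2.82 mmol/kg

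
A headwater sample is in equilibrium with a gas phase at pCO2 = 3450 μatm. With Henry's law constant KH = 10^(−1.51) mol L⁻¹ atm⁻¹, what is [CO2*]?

KH = 10^(−1.51) = 3.090×10^-2 mol L⁻¹ atm⁻¹
[CO2*] = KH · pCO2 = 3.090×10^-2 × 3450×10^-6 atm = 1.07×10^-4 mol/L

[CO2*] = 107 μmol/L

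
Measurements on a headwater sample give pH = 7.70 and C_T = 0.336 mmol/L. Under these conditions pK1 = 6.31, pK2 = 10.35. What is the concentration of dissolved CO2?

[CO2*] = 13.1 μmol/L

α₀ = 1 / (1 + K1/[H⁺] + K1K2/[H⁺]²) = 1 / (1 + 10^+1.39 + 10^-1.26)
   = 1 / (1 + 24.547 + 0.054954) = 1/25.602 = 0.03906
[CO2*] = α₀ × DIC = 0.03906 × 0.336 = 0.0131 mmol/L = 13.1 μmol/L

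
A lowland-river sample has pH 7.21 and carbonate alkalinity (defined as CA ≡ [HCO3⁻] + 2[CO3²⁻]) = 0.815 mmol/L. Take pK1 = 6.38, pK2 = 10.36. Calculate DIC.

DIC = 0.935 mmol/L

CA = [HCO3⁻] + 2[CO3²⁻] = (α₁ + 2α₂)·DIC
At pH 7.21: [H⁺]/K1 = 10^-0.83 = 0.14791, K2/[H⁺] = 10^-3.15 = 0.00070795
α₁ = 1/(1 + 0.14791 + 0.00070795) = 1/1.1486 = 0.8706; α₂ = α₁·K2/[H⁺] = 0.0006163
α₁ + 2α₂ = 0.8718
DIC = CA / (α₁ + 2α₂) = 0.815 / 0.8718 = 0.935 mmol/L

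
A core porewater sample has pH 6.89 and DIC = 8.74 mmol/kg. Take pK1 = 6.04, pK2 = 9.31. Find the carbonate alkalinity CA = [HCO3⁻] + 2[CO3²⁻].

CA = [HCO3⁻] + 2[CO3²⁻] = (α₁ + 2α₂)·DIC
At pH 6.89: [H⁺]/K1 = 10^-0.85 = 0.14125, K2/[H⁺] = 10^-2.42 = 0.0038019
α₁ = 1/(1 + 0.14125 + 0.0038019) = 1/1.1451 = 0.8733; α₂ = α₁·K2/[H⁺] = 0.003320
α₁ + 2α₂ = 0.8800
CA = 0.8800 × 8.74 = 7.69 mmol/kg

CA = 7.69 mmol/kg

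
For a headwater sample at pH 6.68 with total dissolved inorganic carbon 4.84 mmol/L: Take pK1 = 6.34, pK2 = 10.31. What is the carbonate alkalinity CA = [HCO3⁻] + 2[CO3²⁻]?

CA = [HCO3⁻] + 2[CO3²⁻] = (α₁ + 2α₂)·DIC
At pH 6.68: [H⁺]/K1 = 10^-0.34 = 0.45709, K2/[H⁺] = 10^-3.63 = 0.00023442
α₁ = 1/(1 + 0.45709 + 0.00023442) = 1/1.4573 = 0.6862; α₂ = α₁·K2/[H⁺] = 0.0001609
α₁ + 2α₂ = 0.6865
CA = 0.6865 × 4.84 = 3.32 mmol/L

CA = 3.32 mmol/L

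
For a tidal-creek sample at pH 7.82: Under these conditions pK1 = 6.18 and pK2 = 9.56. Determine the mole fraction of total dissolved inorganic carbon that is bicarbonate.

α₁ = 1 / (1 + [H⁺]/K1 + K2/[H⁺]) = 1 / (1 + 10^-1.64 + 10^-1.74)
   = 1 / (1 + 0.022909 + 0.018197) = 1/1.0411 = 0.9605

α₁ = 0.961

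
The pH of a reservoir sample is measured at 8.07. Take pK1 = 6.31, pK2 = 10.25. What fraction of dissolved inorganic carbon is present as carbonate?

α₂ = 1 / (1 + [H⁺]/K2 + [H⁺]²/(K1K2)) = 1 / (1 + 10^+2.18 + 10^+0.42)
   = 1 / (1 + 151.36 + 2.6303) = 1/154.99 = 0.006452

α₂ = 0.00645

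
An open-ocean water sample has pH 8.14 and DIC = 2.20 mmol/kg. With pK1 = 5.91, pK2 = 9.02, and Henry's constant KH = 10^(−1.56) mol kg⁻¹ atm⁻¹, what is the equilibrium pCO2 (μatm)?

pCO2 = 413 μatm

α₀ = 1 / (1 + K1/[H⁺] + K1K2/[H⁺]²) = 1 / (1 + 10^+2.23 + 10^+1.35)
   = 1 / (1 + 169.82 + 22.387) = 1/193.21 = 0.005176
[CO2*] = α₀ × DIC = 0.005176 × 2.20 = 0.01139 mmol/kg = 11.39 μmol/kg
pCO2 = [CO2*]/KH = 1.139×10^-5 / 2.754×10^-2 = 413 μatm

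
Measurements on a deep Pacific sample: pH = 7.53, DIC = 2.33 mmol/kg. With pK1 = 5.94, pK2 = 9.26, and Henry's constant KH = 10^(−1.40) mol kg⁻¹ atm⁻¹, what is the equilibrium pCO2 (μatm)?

α₀ = 1 / (1 + K1/[H⁺] + K1K2/[H⁺]²) = 1 / (1 + 10^+1.59 + 10^-0.14)
   = 1 / (1 + 38.905 + 0.72444) = 1/40.629 = 0.02461
[CO2*] = α₀ × DIC = 0.02461 × 2.33 = 0.05735 mmol/kg
pCO2 = [CO2*]/KH = 5.735×10^-5 / 3.981×10^-2 = 1440 μatm

pCO2 = 1440 μatm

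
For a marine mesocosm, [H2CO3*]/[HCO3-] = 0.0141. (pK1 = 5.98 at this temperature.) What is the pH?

pH = 7.83

From K1 = [H⁺][HCO3-]/[H2CO3*]:  pH = pK1 − log₁₀([H2CO3*]/[HCO3-])
log₁₀(0.0141) = -1.851
pH = 5.98 − (-1.851) = 7.83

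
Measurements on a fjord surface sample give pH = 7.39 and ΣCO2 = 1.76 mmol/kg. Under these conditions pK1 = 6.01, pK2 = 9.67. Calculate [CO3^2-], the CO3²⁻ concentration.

α₂ = 1 / (1 + [H⁺]/K2 + [H⁺]²/(K1K2)) = 1 / (1 + 10^+2.28 + 10^+0.90)
   = 1 / (1 + 190.55 + 7.9433) = 1/199.49 = 0.005013
[CO3²⁻] = α₂ × DIC = 0.005013 × 1.76 = 0.00882 mmol/kg = 8.82 μmol/kg

[CO3²⁻] = 8.82 μmol/kg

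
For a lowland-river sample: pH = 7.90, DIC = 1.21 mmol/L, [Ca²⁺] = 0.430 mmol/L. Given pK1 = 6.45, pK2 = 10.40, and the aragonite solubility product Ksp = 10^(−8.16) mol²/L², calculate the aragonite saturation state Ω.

α₂ = 1 / (1 + [H⁺]/K2 + [H⁺]²/(K1K2)) = 1 / (1 + 10^+2.50 + 10^+1.05)
   = 1 / (1 + 316.23 + 11.220) = 1/328.45 = 0.003045
[CO3²⁻] = α₂ × DIC = 0.003045 × 1.21 = 0.003684 mmol/L = 3.684 μmol/L
Ksp = 10^(−8.16) = 6.918×10^-9
Ω = [Ca²⁺][CO3²⁻]/Ksp = (0.430×10^-3)(3.684×10^-6) / 6.918×10^-9 = 0.229

Ω = 0.229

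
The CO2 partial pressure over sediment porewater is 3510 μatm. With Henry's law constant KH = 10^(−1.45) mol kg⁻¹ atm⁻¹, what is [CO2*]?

[CO2*] = 125 μmol/kg

KH = 10^(−1.45) = 3.548×10^-2 mol kg⁻¹ atm⁻¹
[CO2*] = KH · pCO2 = 3.548×10^-2 × 3510×10^-6 atm = 1.25×10^-4 mol/kg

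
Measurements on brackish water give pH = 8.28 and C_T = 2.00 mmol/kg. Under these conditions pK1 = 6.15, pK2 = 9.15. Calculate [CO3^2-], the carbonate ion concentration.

α₂ = 1 / (1 + [H⁺]/K2 + [H⁺]²/(K1K2)) = 1 / (1 + 10^+0.87 + 10^-1.26)
   = 1 / (1 + 7.4131 + 0.054954) = 1/8.4681 = 0.1181
[CO3²⁻] = α₂ × DIC = 0.1181 × 2.00 = 0.236 mmol/kg

[CO3²⁻] = 0.236 mmol/kg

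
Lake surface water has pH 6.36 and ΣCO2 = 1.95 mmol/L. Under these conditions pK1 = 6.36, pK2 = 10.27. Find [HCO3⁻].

[HCO3⁻] = 0.975 mmol/L

α₁ = 1 / (1 + [H⁺]/K1 + K2/[H⁺]) = 1 / (1 + 10^+0.00 + 10^-3.91)
   = 1 / (1 + 1.0000 + 0.00012303) = 1/2.0001 = 0.5000
[HCO3⁻] = α₁ × DIC = 0.5000 × 1.95 = 0.975 mmol/L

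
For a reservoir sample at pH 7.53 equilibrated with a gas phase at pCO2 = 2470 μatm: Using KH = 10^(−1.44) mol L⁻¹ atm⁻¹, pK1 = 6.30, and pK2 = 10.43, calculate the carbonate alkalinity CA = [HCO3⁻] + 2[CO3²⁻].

[CO2*] = KH · pCO2 = 10^(−1.44) × 2470×10^-6 = 8.968×10^-5 mol/L
α₀ = 1/(1 + K1/[H⁺] + K1K2/[H⁺]²) = 1/(1 + 10^+1.23 + 10^-1.67) = 0.05554
DIC = [CO2*]/α₀ = 8.968×10^-5 / 0.05554 = 1.615 mmol/L
CA = (α₁ + 2α₂)·DIC = (0.9433 + 2×0.001188) × 1.615 = 1.53 mmol/L

CA = 1.53 mmol/L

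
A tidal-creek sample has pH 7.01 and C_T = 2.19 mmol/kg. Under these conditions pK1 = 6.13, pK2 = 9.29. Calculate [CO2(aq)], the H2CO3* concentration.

α₀ = 1 / (1 + K1/[H⁺] + K1K2/[H⁺]²) = 1 / (1 + 10^+0.88 + 10^-1.40)
   = 1 / (1 + 7.5858 + 0.039811) = 1/8.6256 = 0.1159
[CO2*] = α₀ × DIC = 0.1159 × 2.19 = 0.254 mmol/kg

[CO2*] = 0.254 mmol/kg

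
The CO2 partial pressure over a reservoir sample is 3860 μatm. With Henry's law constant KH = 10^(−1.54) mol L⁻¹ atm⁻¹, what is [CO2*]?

KH = 10^(−1.54) = 2.884×10^-2 mol L⁻¹ atm⁻¹
[CO2*] = KH · pCO2 = 2.884×10^-2 × 3860×10^-6 atm = 1.11×10^-4 mol/L

[CO2*] = 111 μmol/L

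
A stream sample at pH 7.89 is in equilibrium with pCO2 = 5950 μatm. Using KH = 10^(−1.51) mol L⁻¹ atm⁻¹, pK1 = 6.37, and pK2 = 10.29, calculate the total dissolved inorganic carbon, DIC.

DIC = 6.30 mmol/L

[CO2*] = KH · pCO2 = 10^(−1.51) × 5950×10^-6 = 1.839×10^-4 mol/L
α₀ = 1/(1 + K1/[H⁺] + K1K2/[H⁺]²) = 1/(1 + 10^+1.52 + 10^-0.88) = 0.02920
DIC = [CO2*]/α₀ = 1.839×10^-4 / 0.02920 = 6.30 mmol/L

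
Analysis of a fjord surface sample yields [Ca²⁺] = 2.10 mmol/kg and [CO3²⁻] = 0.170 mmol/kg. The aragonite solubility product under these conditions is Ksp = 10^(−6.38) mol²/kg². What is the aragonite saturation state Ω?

Ω = 0.856

Ksp = 10^(−6.38) = 4.169×10^-7
Ω = [Ca²⁺][CO3²⁻]/Ksp = (2.10×10^-3)(0.170×10^-3) / 4.169×10^-7 = 0.856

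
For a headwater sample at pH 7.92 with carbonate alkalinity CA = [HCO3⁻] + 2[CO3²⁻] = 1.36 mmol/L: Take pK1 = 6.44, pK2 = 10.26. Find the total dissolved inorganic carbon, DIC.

CA = [HCO3⁻] + 2[CO3²⁻] = (α₁ + 2α₂)·DIC
At pH 7.92: [H⁺]/K1 = 10^-1.48 = 0.033113, K2/[H⁺] = 10^-2.34 = 0.0045709
α₁ = 1/(1 + 0.033113 + 0.0045709) = 1/1.0377 = 0.9637; α₂ = α₁·K2/[H⁺] = 0.004405
α₁ + 2α₂ = 0.9725
DIC = CA / (α₁ + 2α₂) = 1.36 / 0.9725 = 1.40 mmol/L

DIC = 1.40 mmol/L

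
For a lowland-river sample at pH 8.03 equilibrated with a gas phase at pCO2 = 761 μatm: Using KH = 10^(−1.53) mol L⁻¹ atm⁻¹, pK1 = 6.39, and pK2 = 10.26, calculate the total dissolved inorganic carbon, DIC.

[CO2*] = KH · pCO2 = 10^(−1.53) × 761×10^-6 = 2.246×10^-5 mol/L
α₀ = 1/(1 + K1/[H⁺] + K1K2/[H⁺]²) = 1/(1 + 10^+1.64 + 10^-0.59) = 0.02227
DIC = [CO2*]/α₀ = 2.246×10^-5 / 0.02227 = 1.01 mmol/L

DIC = 1.01 mmol/L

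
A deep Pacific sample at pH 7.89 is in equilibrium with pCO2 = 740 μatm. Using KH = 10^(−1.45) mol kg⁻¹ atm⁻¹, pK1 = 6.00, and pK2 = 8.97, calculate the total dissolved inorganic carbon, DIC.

[CO2*] = KH · pCO2 = 10^(−1.45) × 740×10^-6 = 2.626×10^-5 mol/kg
α₀ = 1/(1 + K1/[H⁺] + K1K2/[H⁺]²) = 1/(1 + 10^+1.89 + 10^+0.81) = 0.01175
DIC = [CO2*]/α₀ = 2.626×10^-5 / 0.01175 = 2.23 mmol/kg

DIC = 2.23 mmol/kg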